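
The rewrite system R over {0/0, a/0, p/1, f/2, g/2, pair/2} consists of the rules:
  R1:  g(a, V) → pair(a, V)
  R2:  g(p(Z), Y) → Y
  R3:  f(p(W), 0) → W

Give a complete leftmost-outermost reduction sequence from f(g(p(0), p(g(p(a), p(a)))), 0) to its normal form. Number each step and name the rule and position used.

1. f(g(p(0), p(g(p(a), p(a)))), 0)  →  f(p(g(p(a), p(a))), 0)   [R2 at 1]
2. f(p(g(p(a), p(a))), 0)  →  g(p(a), p(a))   [R3 at ε]
3. g(p(a), p(a))  →  p(a)   [R2 at ε]

p(a)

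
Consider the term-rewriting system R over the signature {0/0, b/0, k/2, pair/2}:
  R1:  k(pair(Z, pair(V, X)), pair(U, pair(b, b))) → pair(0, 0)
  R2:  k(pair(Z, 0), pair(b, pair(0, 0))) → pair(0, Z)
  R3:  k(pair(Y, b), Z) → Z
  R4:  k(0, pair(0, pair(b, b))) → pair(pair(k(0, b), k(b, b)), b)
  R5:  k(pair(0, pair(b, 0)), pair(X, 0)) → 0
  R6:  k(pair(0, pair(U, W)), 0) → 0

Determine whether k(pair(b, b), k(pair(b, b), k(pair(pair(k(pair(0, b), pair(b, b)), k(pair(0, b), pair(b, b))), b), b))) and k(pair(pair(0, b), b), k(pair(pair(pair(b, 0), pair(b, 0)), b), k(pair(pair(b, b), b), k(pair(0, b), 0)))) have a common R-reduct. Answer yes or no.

no — NF(t₁) = b, NF(t₂) = 0

Reduce t₁ = k(pair(b, b), k(pair(b, b), k(pair(pair(k(pair(0, b), pair(b, b)), k(pair(0, b), pair(b, b))), b), b))):
1. k(pair(b, b), k(pair(b, b), k(pair(pair(k(pair(0, b), pair(b, b)), k(pair(0, b), pair(b, b))), b), b)))  →  k(pair(b, b), k(pair(pair(k(pair(0, b), pair(b, b)), k(pair(0, b), pair(b, b))), b), b))   [R3 at ε]
2. k(pair(b, b), k(pair(pair(k(pair(0, b), pair(b, b)), k(pair(0, b), pair(b, b))), b), b))  →  k(pair(pair(k(pair(0, b), pair(b, b)), k(pair(0, b), pair(b, b))), b), b)   [R3 at ε]
3. k(pair(pair(k(pair(0, b), pair(b, b)), k(pair(0, b), pair(b, b))), b), b)  →  b   [R3 at ε]

Reduce t₂ = k(pair(pair(0, b), b), k(pair(pair(pair(b, 0), pair(b, 0)), b), k(pair(pair(b, b), b), k(pair(0, b), 0)))):
1. k(pair(pair(0, b), b), k(pair(pair(pair(b, 0), pair(b, 0)), b), k(pair(pair(b, b), b), k(pair(0, b), 0))))  →  k(pair(pair(pair(b, 0), pair(b, 0)), b), k(pair(pair(b, b), b), k(pair(0, b), 0)))   [R3 at ε]
2. k(pair(pair(pair(b, 0), pair(b, 0)), b), k(pair(pair(b, b), b), k(pair(0, b), 0)))  →  k(pair(pair(b, b), b), k(pair(0, b), 0))   [R3 at ε]
3. k(pair(pair(b, b), b), k(pair(0, b), 0))  →  k(pair(0, b), 0)   [R3 at ε]
4. k(pair(0, b), 0)  →  0   [R3 at ε]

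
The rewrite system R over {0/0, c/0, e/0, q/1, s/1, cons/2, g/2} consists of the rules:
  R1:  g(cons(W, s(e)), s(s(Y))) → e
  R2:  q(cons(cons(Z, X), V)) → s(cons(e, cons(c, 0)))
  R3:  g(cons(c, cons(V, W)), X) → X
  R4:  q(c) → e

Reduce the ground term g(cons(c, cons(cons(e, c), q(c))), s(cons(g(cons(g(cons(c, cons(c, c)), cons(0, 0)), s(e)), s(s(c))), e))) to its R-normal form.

s(cons(e, e))

1. g(cons(c, cons(cons(e, c), q(c))), s(cons(g(cons(g(cons(c, cons(c, c)), cons(0, 0)), s(e)), s(s(c))), e)))  →  s(cons(g(cons(g(cons(c, cons(c, c)), cons(0, 0)), s(e)), s(s(c))), e))   [R3 at ε]
2. s(cons(g(cons(g(cons(c, cons(c, c)), cons(0, 0)), s(e)), s(s(c))), e))  →  s(cons(e, e))   [R1 at 1.1]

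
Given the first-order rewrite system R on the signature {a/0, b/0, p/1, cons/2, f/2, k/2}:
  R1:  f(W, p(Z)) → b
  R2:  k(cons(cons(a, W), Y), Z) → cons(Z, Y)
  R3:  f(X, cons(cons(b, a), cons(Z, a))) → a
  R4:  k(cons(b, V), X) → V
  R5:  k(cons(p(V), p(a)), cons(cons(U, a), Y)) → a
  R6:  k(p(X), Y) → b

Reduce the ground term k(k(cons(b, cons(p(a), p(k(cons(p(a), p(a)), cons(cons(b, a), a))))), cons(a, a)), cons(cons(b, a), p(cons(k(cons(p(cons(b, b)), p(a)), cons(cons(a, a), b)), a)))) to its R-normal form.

a

1. k(k(cons(b, cons(p(a), p(k(cons(p(a), p(a)), cons(cons(b, a), a))))), cons(a, a)), cons(cons(b, a), p(cons(k(cons(p(cons(b, b)), p(a)), cons(cons(a, a), b)), a))))  →  k(cons(p(a), p(k(cons(p(a), p(a)), cons(cons(b, a), a)))), cons(cons(b, a), p(cons(k(cons(p(cons(b, b)), p(a)), cons(cons(a, a), b)), a))))   [R4 at 1]
2. k(cons(p(a), p(k(cons(p(a), p(a)), cons(cons(b, a), a)))), cons(cons(b, a), p(cons(k(cons(p(cons(b, b)), p(a)), cons(cons(a, a), b)), a))))  →  k(cons(p(a), p(a)), cons(cons(b, a), p(cons(k(cons(p(cons(b, b)), p(a)), cons(cons(a, a), b)), a))))   [R5 at 1.2.1]
3. k(cons(p(a), p(a)), cons(cons(b, a), p(cons(k(cons(p(cons(b, b)), p(a)), cons(cons(a, a), b)), a))))  →  a   [R5 at ε]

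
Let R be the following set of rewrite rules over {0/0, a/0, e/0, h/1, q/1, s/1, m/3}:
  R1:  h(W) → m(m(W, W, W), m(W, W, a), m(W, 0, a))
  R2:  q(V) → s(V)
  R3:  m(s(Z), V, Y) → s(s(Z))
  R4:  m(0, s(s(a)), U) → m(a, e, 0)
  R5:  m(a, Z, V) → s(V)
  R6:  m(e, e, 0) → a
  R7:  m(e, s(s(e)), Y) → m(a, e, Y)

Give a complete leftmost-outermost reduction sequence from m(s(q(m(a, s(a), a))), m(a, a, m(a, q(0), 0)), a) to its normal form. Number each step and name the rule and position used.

s(s(s(s(a))))

1. m(s(q(m(a, s(a), a))), m(a, a, m(a, q(0), 0)), a)  →  s(s(q(m(a, s(a), a))))   [R3 at ε]
2. s(s(q(m(a, s(a), a))))  →  s(s(s(m(a, s(a), a))))   [R2 at 1.1]
3. s(s(s(m(a, s(a), a))))  →  s(s(s(s(a))))   [R5 at 1.1.1]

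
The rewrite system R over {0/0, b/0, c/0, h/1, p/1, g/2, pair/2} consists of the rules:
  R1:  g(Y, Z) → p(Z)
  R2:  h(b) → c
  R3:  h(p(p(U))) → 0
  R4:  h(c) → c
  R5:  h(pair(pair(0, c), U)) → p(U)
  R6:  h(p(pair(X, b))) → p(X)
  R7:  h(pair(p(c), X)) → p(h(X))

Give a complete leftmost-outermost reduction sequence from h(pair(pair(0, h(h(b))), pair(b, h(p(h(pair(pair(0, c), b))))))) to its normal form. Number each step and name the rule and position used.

1. h(pair(pair(0, h(h(b))), pair(b, h(p(h(pair(pair(0, c), b)))))))  →  h(pair(pair(0, h(c)), pair(b, h(p(h(pair(pair(0, c), b)))))))   [R2 at 1.1.2.1]
2. h(pair(pair(0, h(c)), pair(b, h(p(h(pair(pair(0, c), b)))))))  →  h(pair(pair(0, c), pair(b, h(p(h(pair(pair(0, c), b)))))))   [R4 at 1.1.2]
3. h(pair(pair(0, c), pair(b, h(p(h(pair(pair(0, c), b)))))))  →  p(pair(b, h(p(h(pair(pair(0, c), b))))))   [R5 at ε]
4. p(pair(b, h(p(h(pair(pair(0, c), b))))))  →  p(pair(b, h(p(p(b)))))   [R5 at 1.2.1.1]
5. p(pair(b, h(p(p(b)))))  →  p(pair(b, 0))   [R3 at 1.2]

p(pair(b, 0))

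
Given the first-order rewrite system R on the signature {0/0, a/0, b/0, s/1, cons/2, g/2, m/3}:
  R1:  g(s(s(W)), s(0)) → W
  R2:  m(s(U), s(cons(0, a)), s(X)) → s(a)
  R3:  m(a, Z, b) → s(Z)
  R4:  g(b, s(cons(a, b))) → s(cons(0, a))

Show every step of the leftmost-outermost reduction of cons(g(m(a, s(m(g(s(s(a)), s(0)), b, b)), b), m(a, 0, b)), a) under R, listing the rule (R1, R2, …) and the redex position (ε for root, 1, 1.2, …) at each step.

1. cons(g(m(a, s(m(g(s(s(a)), s(0)), b, b)), b), m(a, 0, b)), a)  →  cons(g(s(s(m(g(s(s(a)), s(0)), b, b))), m(a, 0, b)), a)   [R3 at 1.1]
2. cons(g(s(s(m(g(s(s(a)), s(0)), b, b))), m(a, 0, b)), a)  →  cons(g(s(s(m(a, b, b))), m(a, 0, b)), a)   [R1 at 1.1.1.1.1]
3. cons(g(s(s(m(a, b, b))), m(a, 0, b)), a)  →  cons(g(s(s(s(b))), m(a, 0, b)), a)   [R3 at 1.1.1.1]
4. cons(g(s(s(s(b))), m(a, 0, b)), a)  →  cons(g(s(s(s(b))), s(0)), a)   [R3 at 1.2]
5. cons(g(s(s(s(b))), s(0)), a)  →  cons(s(b), a)   [R1 at 1]

cons(s(b), a)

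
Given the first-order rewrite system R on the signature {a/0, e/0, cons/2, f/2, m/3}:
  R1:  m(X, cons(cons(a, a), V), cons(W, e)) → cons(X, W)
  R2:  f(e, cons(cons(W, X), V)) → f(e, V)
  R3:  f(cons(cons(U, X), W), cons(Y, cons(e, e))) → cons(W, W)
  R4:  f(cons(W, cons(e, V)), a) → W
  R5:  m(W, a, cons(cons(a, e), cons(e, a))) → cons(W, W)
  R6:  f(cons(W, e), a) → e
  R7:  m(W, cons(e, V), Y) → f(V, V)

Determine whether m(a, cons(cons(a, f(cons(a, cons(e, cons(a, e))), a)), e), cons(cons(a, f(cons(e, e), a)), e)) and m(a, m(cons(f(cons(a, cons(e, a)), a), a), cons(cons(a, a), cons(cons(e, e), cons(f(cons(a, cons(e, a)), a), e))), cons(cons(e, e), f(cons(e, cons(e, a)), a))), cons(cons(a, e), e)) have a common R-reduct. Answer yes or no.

yes — NF(t₁) = cons(a, cons(a, e)), NF(t₂) = cons(a, cons(a, e))

Reduce t₁ = m(a, cons(cons(a, f(cons(a, cons(e, cons(a, e))), a)), e), cons(cons(a, f(cons(e, e), a)), e)):
1. m(a, cons(cons(a, f(cons(a, cons(e, cons(a, e))), a)), e), cons(cons(a, f(cons(e, e), a)), e))  →  m(a, cons(cons(a, a), e), cons(cons(a, f(cons(e, e), a)), e))   [R4 at 2.1.2]
2. m(a, cons(cons(a, a), e), cons(cons(a, f(cons(e, e), a)), e))  →  cons(a, cons(a, f(cons(e, e), a)))   [R1 at ε]
3. cons(a, cons(a, f(cons(e, e), a)))  →  cons(a, cons(a, e))   [R6 at 2.2]

Reduce t₂ = m(a, m(cons(f(cons(a, cons(e, a)), a), a), cons(cons(a, a), cons(cons(e, e), cons(f(cons(a, cons(e, a)), a), e))), cons(cons(e, e), f(cons(e, cons(e, a)), a))), cons(cons(a, e), e)):
1. m(a, m(cons(f(cons(a, cons(e, a)), a), a), cons(cons(a, a), cons(cons(e, e), cons(f(cons(a, cons(e, a)), a), e))), cons(cons(e, e), f(cons(e, cons(e, a)), a))), cons(cons(a, e), e))  →  m(a, m(cons(a, a), cons(cons(a, a), cons(cons(e, e), cons(f(cons(a, cons(e, a)), a), e))), cons(cons(e, e), f(cons(e, cons(e, a)), a))), cons(cons(a, e), e))   [R4 at 2.1.1]
2. m(a, m(cons(a, a), cons(cons(a, a), cons(cons(e, e), cons(f(cons(a, cons(e, a)), a), e))), cons(cons(e, e), f(cons(e, cons(e, a)), a))), cons(cons(a, e), e))  →  m(a, m(cons(a, a), cons(cons(a, a), cons(cons(e, e), cons(a, e))), cons(cons(e, e), f(cons(e, cons(e, a)), a))), cons(cons(a, e), e))   [R4 at 2.2.2.2.1]
3. m(a, m(cons(a, a), cons(cons(a, a), cons(cons(e, e), cons(a, e))), cons(cons(e, e), f(cons(e, cons(e, a)), a))), cons(cons(a, e), e))  →  m(a, m(cons(a, a), cons(cons(a, a), cons(cons(e, e), cons(a, e))), cons(cons(e, e), e)), cons(cons(a, e), e))   [R4 at 2.3.2]
4. m(a, m(cons(a, a), cons(cons(a, a), cons(cons(e, e), cons(a, e))), cons(cons(e, e), e)), cons(cons(a, e), e))  →  m(a, cons(cons(a, a), cons(e, e)), cons(cons(a, e), e))   [R1 at 2]
5. m(a, cons(cons(a, a), cons(e, e)), cons(cons(a, e), e))  →  cons(a, cons(a, e))   [R1 at ε]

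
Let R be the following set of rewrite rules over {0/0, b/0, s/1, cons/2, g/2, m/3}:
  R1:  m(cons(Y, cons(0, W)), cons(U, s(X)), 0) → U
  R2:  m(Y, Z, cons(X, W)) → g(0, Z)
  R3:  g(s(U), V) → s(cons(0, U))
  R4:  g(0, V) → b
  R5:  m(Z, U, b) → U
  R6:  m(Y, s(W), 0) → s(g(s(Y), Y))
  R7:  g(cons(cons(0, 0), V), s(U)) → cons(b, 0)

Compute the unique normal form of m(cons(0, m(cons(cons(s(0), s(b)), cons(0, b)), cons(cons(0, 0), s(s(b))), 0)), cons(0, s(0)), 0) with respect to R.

0

1. m(cons(0, m(cons(cons(s(0), s(b)), cons(0, b)), cons(cons(0, 0), s(s(b))), 0)), cons(0, s(0)), 0)  →  m(cons(0, cons(0, 0)), cons(0, s(0)), 0)   [R1 at 1.2]
2. m(cons(0, cons(0, 0)), cons(0, s(0)), 0)  →  0   [R1 at ε]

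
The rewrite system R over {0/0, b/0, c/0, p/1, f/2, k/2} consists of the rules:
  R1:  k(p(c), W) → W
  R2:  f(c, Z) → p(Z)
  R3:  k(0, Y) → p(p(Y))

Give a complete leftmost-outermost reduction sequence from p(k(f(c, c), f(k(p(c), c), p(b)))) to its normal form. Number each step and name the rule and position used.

p(p(p(b)))

1. p(k(f(c, c), f(k(p(c), c), p(b))))  →  p(k(p(c), f(k(p(c), c), p(b))))   [R2 at 1.1]
2. p(k(p(c), f(k(p(c), c), p(b))))  →  p(f(k(p(c), c), p(b)))   [R1 at 1]
3. p(f(k(p(c), c), p(b)))  →  p(f(c, p(b)))   [R1 at 1.1]
4. p(f(c, p(b)))  →  p(p(p(b)))   [R2 at 1]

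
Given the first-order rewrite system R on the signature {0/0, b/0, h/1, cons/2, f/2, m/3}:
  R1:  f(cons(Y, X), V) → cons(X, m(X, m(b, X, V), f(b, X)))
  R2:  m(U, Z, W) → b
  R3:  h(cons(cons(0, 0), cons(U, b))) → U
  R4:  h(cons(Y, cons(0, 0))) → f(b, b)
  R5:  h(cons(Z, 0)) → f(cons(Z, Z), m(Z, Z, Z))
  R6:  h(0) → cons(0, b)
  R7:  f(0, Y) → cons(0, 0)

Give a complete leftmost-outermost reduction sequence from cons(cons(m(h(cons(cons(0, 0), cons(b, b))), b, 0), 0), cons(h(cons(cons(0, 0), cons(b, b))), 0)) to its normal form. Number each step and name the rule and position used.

1. cons(cons(m(h(cons(cons(0, 0), cons(b, b))), b, 0), 0), cons(h(cons(cons(0, 0), cons(b, b))), 0))  →  cons(cons(b, 0), cons(h(cons(cons(0, 0), cons(b, b))), 0))   [R2 at 1.1]
2. cons(cons(b, 0), cons(h(cons(cons(0, 0), cons(b, b))), 0))  →  cons(cons(b, 0), cons(b, 0))   [R3 at 2.1]

cons(cons(b, 0), cons(b, 0))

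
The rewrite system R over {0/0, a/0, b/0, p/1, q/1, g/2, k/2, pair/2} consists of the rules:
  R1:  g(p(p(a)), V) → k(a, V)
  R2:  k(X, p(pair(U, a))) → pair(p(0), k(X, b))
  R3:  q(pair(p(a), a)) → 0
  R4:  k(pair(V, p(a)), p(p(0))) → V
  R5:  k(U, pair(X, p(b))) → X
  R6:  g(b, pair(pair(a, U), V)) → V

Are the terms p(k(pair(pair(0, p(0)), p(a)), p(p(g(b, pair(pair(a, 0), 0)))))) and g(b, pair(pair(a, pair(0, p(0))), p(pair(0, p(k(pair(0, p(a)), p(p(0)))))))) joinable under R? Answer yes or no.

yes — NF(t₁) = p(pair(0, p(0))), NF(t₂) = p(pair(0, p(0)))

Reduce t₁ = p(k(pair(pair(0, p(0)), p(a)), p(p(g(b, pair(pair(a, 0), 0)))))):
1. p(k(pair(pair(0, p(0)), p(a)), p(p(g(b, pair(pair(a, 0), 0))))))  →  p(k(pair(pair(0, p(0)), p(a)), p(p(0))))   [R6 at 1.2.1.1]
2. p(k(pair(pair(0, p(0)), p(a)), p(p(0))))  →  p(pair(0, p(0)))   [R4 at 1]

Reduce t₂ = g(b, pair(pair(a, pair(0, p(0))), p(pair(0, p(k(pair(0, p(a)), p(p(0)))))))):
1. g(b, pair(pair(a, pair(0, p(0))), p(pair(0, p(k(pair(0, p(a)), p(p(0))))))))  →  p(pair(0, p(k(pair(0, p(a)), p(p(0))))))   [R6 at ε]
2. p(pair(0, p(k(pair(0, p(a)), p(p(0))))))  →  p(pair(0, p(0)))   [R4 at 1.2.1]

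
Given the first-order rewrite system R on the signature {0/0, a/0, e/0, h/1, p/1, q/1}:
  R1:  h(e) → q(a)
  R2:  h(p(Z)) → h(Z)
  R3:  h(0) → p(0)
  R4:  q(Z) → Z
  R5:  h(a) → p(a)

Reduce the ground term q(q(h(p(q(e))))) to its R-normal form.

a

1. q(q(h(p(q(e)))))  →  q(h(p(q(e))))   [R4 at ε]
2. q(h(p(q(e))))  →  h(p(q(e)))   [R4 at ε]
3. h(p(q(e)))  →  h(q(e))   [R2 at ε]
4. h(q(e))  →  h(e)   [R4 at 1]
5. h(e)  →  q(a)   [R1 at ε]
6. q(a)  →  a   [R4 at ε]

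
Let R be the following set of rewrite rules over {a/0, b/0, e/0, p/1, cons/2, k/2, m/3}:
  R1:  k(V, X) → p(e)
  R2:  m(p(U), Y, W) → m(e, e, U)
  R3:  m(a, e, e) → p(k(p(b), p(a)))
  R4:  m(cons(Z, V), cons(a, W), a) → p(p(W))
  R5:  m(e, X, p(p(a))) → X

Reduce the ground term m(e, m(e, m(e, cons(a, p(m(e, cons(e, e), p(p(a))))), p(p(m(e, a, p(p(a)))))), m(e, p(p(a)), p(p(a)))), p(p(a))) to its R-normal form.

1. m(e, m(e, m(e, cons(a, p(m(e, cons(e, e), p(p(a))))), p(p(m(e, a, p(p(a)))))), m(e, p(p(a)), p(p(a)))), p(p(a)))  →  m(e, m(e, cons(a, p(m(e, cons(e, e), p(p(a))))), p(p(m(e, a, p(p(a)))))), m(e, p(p(a)), p(p(a))))   [R5 at ε]
2. m(e, m(e, cons(a, p(m(e, cons(e, e), p(p(a))))), p(p(m(e, a, p(p(a)))))), m(e, p(p(a)), p(p(a))))  →  m(e, m(e, cons(a, p(cons(e, e))), p(p(m(e, a, p(p(a)))))), m(e, p(p(a)), p(p(a))))   [R5 at 2.2.2.1]
3. m(e, m(e, cons(a, p(cons(e, e))), p(p(m(e, a, p(p(a)))))), m(e, p(p(a)), p(p(a))))  →  m(e, m(e, cons(a, p(cons(e, e))), p(p(a))), m(e, p(p(a)), p(p(a))))   [R5 at 2.3.1.1]
4. m(e, m(e, cons(a, p(cons(e, e))), p(p(a))), m(e, p(p(a)), p(p(a))))  →  m(e, cons(a, p(cons(e, e))), m(e, p(p(a)), p(p(a))))   [R5 at 2]
5. m(e, cons(a, p(cons(e, e))), m(e, p(p(a)), p(p(a))))  →  m(e, cons(a, p(cons(e, e))), p(p(a)))   [R5 at 3]
6. m(e, cons(a, p(cons(e, e))), p(p(a)))  →  cons(a, p(cons(e, e)))   [R5 at ε]

cons(a, p(cons(e, e)))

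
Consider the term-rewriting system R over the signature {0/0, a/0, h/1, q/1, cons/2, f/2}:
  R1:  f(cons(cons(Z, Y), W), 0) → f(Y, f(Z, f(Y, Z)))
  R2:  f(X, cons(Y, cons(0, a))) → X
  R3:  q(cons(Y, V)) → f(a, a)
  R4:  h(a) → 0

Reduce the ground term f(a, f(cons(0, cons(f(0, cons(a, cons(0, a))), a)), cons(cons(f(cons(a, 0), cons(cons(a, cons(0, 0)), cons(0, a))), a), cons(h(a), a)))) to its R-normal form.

a

1. f(a, f(cons(0, cons(f(0, cons(a, cons(0, a))), a)), cons(cons(f(cons(a, 0), cons(cons(a, cons(0, 0)), cons(0, a))), a), cons(h(a), a))))  →  f(a, f(cons(0, cons(0, a)), cons(cons(f(cons(a, 0), cons(cons(a, cons(0, 0)), cons(0, a))), a), cons(h(a), a))))   [R2 at 2.1.2.1]
2. f(a, f(cons(0, cons(0, a)), cons(cons(f(cons(a, 0), cons(cons(a, cons(0, 0)), cons(0, a))), a), cons(h(a), a))))  →  f(a, f(cons(0, cons(0, a)), cons(cons(cons(a, 0), a), cons(h(a), a))))   [R2 at 2.2.1.1]
3. f(a, f(cons(0, cons(0, a)), cons(cons(cons(a, 0), a), cons(h(a), a))))  →  f(a, f(cons(0, cons(0, a)), cons(cons(cons(a, 0), a), cons(0, a))))   [R4 at 2.2.2.1]
4. f(a, f(cons(0, cons(0, a)), cons(cons(cons(a, 0), a), cons(0, a))))  →  f(a, cons(0, cons(0, a)))   [R2 at 2]
5. f(a, cons(0, cons(0, a)))  →  a   [R2 at ε]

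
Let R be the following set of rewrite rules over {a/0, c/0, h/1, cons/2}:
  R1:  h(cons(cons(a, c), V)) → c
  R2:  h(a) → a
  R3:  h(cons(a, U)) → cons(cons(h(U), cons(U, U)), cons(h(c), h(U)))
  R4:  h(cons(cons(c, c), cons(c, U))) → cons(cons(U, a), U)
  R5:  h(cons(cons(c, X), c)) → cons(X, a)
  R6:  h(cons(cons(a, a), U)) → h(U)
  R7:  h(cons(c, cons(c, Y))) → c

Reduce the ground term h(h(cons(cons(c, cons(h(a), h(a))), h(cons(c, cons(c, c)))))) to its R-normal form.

a

1. h(h(cons(cons(c, cons(h(a), h(a))), h(cons(c, cons(c, c))))))  →  h(h(cons(cons(c, cons(a, h(a))), h(cons(c, cons(c, c))))))   [R2 at 1.1.1.2.1]
2. h(h(cons(cons(c, cons(a, h(a))), h(cons(c, cons(c, c))))))  →  h(h(cons(cons(c, cons(a, a)), h(cons(c, cons(c, c))))))   [R2 at 1.1.1.2.2]
3. h(h(cons(cons(c, cons(a, a)), h(cons(c, cons(c, c))))))  →  h(h(cons(cons(c, cons(a, a)), c)))   [R7 at 1.1.2]
4. h(h(cons(cons(c, cons(a, a)), c)))  →  h(cons(cons(a, a), a))   [R5 at 1]
5. h(cons(cons(a, a), a))  →  h(a)   [R6 at ε]
6. h(a)  →  a   [R2 at ε]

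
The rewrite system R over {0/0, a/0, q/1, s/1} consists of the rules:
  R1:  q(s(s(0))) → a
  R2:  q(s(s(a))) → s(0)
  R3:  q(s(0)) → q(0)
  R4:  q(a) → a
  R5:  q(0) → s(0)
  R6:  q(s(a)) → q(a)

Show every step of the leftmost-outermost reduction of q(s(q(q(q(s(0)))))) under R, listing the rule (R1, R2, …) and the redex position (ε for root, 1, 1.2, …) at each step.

a

1. q(s(q(q(q(s(0))))))  →  q(s(q(q(q(0)))))   [R3 at 1.1.1.1]
2. q(s(q(q(q(0)))))  →  q(s(q(q(s(0)))))   [R5 at 1.1.1.1]
3. q(s(q(q(s(0)))))  →  q(s(q(q(0))))   [R3 at 1.1.1]
4. q(s(q(q(0))))  →  q(s(q(s(0))))   [R5 at 1.1.1]
5. q(s(q(s(0))))  →  q(s(q(0)))   [R3 at 1.1]
6. q(s(q(0)))  →  q(s(s(0)))   [R5 at 1.1]
7. q(s(s(0)))  →  a   [R1 at ε]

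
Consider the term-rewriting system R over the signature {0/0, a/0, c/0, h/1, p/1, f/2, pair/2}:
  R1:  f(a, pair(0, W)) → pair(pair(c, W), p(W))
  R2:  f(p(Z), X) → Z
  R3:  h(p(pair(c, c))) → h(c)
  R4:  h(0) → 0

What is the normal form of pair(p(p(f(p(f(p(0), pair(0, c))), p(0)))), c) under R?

1. pair(p(p(f(p(f(p(0), pair(0, c))), p(0)))), c)  →  pair(p(p(f(p(0), pair(0, c)))), c)   [R2 at 1.1.1]
2. pair(p(p(f(p(0), pair(0, c)))), c)  →  pair(p(p(0)), c)   [R2 at 1.1.1]

pair(p(p(0)), c)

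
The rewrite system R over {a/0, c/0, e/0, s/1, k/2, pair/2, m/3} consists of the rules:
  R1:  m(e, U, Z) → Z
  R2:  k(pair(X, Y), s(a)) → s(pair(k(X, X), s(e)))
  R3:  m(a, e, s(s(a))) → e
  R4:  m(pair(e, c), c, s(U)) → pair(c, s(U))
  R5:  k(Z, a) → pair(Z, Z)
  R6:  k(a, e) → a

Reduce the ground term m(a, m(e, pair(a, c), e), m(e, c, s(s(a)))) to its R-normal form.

1. m(a, m(e, pair(a, c), e), m(e, c, s(s(a))))  →  m(a, e, m(e, c, s(s(a))))   [R1 at 2]
2. m(a, e, m(e, c, s(s(a))))  →  m(a, e, s(s(a)))   [R1 at 3]
3. m(a, e, s(s(a)))  →  e   [R3 at ε]

e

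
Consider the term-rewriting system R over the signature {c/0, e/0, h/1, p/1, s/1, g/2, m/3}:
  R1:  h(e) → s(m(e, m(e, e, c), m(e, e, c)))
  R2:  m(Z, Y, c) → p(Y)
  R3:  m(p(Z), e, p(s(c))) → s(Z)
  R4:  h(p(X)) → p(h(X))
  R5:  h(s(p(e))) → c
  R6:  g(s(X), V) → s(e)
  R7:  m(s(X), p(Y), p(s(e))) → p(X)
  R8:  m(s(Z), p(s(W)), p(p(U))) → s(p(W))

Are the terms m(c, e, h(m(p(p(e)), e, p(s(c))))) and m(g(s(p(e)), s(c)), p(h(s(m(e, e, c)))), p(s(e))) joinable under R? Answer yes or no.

yes — NF(t₁) = p(e), NF(t₂) = p(e)

Reduce t₁ = m(c, e, h(m(p(p(e)), e, p(s(c))))):
1. m(c, e, h(m(p(p(e)), e, p(s(c)))))  →  m(c, e, h(s(p(e))))   [R3 at 3.1]
2. m(c, e, h(s(p(e))))  →  m(c, e, c)   [R5 at 3]
3. m(c, e, c)  →  p(e)   [R2 at ε]

Reduce t₂ = m(g(s(p(e)), s(c)), p(h(s(m(e, e, c)))), p(s(e))):
1. m(g(s(p(e)), s(c)), p(h(s(m(e, e, c)))), p(s(e)))  →  m(s(e), p(h(s(m(e, e, c)))), p(s(e)))   [R6 at 1]
2. m(s(e), p(h(s(m(e, e, c)))), p(s(e)))  →  p(e)   [R7 at ε]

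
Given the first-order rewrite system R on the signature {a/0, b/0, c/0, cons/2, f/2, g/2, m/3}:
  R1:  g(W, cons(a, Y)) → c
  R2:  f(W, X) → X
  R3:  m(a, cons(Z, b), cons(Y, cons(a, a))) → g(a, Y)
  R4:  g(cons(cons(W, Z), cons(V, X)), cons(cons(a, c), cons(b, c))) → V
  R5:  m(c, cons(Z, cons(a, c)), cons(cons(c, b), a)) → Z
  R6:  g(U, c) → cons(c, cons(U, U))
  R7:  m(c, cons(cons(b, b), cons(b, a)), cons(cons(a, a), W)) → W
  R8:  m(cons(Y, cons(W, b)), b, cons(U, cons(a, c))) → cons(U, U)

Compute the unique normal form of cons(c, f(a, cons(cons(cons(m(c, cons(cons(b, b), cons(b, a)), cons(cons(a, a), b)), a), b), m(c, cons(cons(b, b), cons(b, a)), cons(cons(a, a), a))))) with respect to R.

1. cons(c, f(a, cons(cons(cons(m(c, cons(cons(b, b), cons(b, a)), cons(cons(a, a), b)), a), b), m(c, cons(cons(b, b), cons(b, a)), cons(cons(a, a), a)))))  →  cons(c, cons(cons(cons(m(c, cons(cons(b, b), cons(b, a)), cons(cons(a, a), b)), a), b), m(c, cons(cons(b, b), cons(b, a)), cons(cons(a, a), a))))   [R2 at 2]
2. cons(c, cons(cons(cons(m(c, cons(cons(b, b), cons(b, a)), cons(cons(a, a), b)), a), b), m(c, cons(cons(b, b), cons(b, a)), cons(cons(a, a), a))))  →  cons(c, cons(cons(cons(b, a), b), m(c, cons(cons(b, b), cons(b, a)), cons(cons(a, a), a))))   [R7 at 2.1.1.1]
3. cons(c, cons(cons(cons(b, a), b), m(c, cons(cons(b, b), cons(b, a)), cons(cons(a, a), a))))  →  cons(c, cons(cons(cons(b, a), b), a))   [R7 at 2.2]

cons(c, cons(cons(cons(b, a), b), a))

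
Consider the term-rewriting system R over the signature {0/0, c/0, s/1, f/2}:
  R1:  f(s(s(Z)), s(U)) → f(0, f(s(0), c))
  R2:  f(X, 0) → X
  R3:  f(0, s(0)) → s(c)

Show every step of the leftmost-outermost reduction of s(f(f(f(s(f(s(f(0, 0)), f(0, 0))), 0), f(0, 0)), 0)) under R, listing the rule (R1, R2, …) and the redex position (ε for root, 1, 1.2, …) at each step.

1. s(f(f(f(s(f(s(f(0, 0)), f(0, 0))), 0), f(0, 0)), 0))  →  s(f(f(s(f(s(f(0, 0)), f(0, 0))), 0), f(0, 0)))   [R2 at 1]
2. s(f(f(s(f(s(f(0, 0)), f(0, 0))), 0), f(0, 0)))  →  s(f(s(f(s(f(0, 0)), f(0, 0))), f(0, 0)))   [R2 at 1.1]
3. s(f(s(f(s(f(0, 0)), f(0, 0))), f(0, 0)))  →  s(f(s(f(s(0), f(0, 0))), f(0, 0)))   [R2 at 1.1.1.1.1]
4. s(f(s(f(s(0), f(0, 0))), f(0, 0)))  →  s(f(s(f(s(0), 0)), f(0, 0)))   [R2 at 1.1.1.2]
5. s(f(s(f(s(0), 0)), f(0, 0)))  →  s(f(s(s(0)), f(0, 0)))   [R2 at 1.1.1]
6. s(f(s(s(0)), f(0, 0)))  →  s(f(s(s(0)), 0))   [R2 at 1.2]
7. s(f(s(s(0)), 0))  →  s(s(s(0)))   [R2 at 1]

s(s(s(0)))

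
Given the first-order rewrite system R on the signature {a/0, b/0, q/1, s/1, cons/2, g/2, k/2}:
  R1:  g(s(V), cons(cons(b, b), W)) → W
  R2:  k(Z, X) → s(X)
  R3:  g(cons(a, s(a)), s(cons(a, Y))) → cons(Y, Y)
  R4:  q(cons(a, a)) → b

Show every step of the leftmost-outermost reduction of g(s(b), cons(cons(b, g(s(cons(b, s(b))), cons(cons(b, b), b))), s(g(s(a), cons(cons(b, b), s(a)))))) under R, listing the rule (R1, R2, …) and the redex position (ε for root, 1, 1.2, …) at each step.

1. g(s(b), cons(cons(b, g(s(cons(b, s(b))), cons(cons(b, b), b))), s(g(s(a), cons(cons(b, b), s(a))))))  →  g(s(b), cons(cons(b, b), s(g(s(a), cons(cons(b, b), s(a))))))   [R1 at 2.1.2]
2. g(s(b), cons(cons(b, b), s(g(s(a), cons(cons(b, b), s(a))))))  →  s(g(s(a), cons(cons(b, b), s(a))))   [R1 at ε]
3. s(g(s(a), cons(cons(b, b), s(a))))  →  s(s(a))   [R1 at 1]

s(s(a))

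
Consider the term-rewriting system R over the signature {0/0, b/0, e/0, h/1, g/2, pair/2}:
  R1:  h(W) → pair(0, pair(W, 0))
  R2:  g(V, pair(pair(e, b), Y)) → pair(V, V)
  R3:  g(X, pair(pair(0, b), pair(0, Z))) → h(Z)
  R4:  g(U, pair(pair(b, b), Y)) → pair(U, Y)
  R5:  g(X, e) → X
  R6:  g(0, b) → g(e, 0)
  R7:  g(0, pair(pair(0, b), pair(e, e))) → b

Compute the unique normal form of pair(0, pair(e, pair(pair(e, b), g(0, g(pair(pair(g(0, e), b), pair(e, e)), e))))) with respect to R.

pair(0, pair(e, pair(pair(e, b), b)))

1. pair(0, pair(e, pair(pair(e, b), g(0, g(pair(pair(g(0, e), b), pair(e, e)), e)))))  →  pair(0, pair(e, pair(pair(e, b), g(0, pair(pair(g(0, e), b), pair(e, e))))))   [R5 at 2.2.2.2]
2. pair(0, pair(e, pair(pair(e, b), g(0, pair(pair(g(0, e), b), pair(e, e))))))  →  pair(0, pair(e, pair(pair(e, b), g(0, pair(pair(0, b), pair(e, e))))))   [R5 at 2.2.2.2.1.1]
3. pair(0, pair(e, pair(pair(e, b), g(0, pair(pair(0, b), pair(e, e))))))  →  pair(0, pair(e, pair(pair(e, b), b)))   [R7 at 2.2.2]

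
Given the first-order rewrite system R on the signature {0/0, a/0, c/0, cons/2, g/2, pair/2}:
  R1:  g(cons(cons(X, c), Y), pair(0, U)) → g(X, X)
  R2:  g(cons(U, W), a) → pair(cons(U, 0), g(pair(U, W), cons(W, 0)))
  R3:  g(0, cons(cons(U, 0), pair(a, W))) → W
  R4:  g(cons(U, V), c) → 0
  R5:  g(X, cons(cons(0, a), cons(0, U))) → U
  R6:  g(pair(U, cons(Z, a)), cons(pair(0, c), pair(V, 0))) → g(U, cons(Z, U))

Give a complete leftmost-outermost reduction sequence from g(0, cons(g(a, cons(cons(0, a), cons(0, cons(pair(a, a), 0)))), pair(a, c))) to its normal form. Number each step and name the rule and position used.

1. g(0, cons(g(a, cons(cons(0, a), cons(0, cons(pair(a, a), 0)))), pair(a, c)))  →  g(0, cons(cons(pair(a, a), 0), pair(a, c)))   [R5 at 2.1]
2. g(0, cons(cons(pair(a, a), 0), pair(a, c)))  →  c   [R3 at ε]

c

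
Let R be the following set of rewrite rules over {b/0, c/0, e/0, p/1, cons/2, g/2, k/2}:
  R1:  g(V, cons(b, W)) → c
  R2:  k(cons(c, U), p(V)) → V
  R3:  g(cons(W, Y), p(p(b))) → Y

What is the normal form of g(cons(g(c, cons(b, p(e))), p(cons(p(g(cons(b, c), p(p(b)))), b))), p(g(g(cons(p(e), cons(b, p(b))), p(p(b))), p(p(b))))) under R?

p(cons(p(c), b))

1. g(cons(g(c, cons(b, p(e))), p(cons(p(g(cons(b, c), p(p(b)))), b))), p(g(g(cons(p(e), cons(b, p(b))), p(p(b))), p(p(b)))))  →  g(cons(c, p(cons(p(g(cons(b, c), p(p(b)))), b))), p(g(g(cons(p(e), cons(b, p(b))), p(p(b))), p(p(b)))))   [R1 at 1.1]
2. g(cons(c, p(cons(p(g(cons(b, c), p(p(b)))), b))), p(g(g(cons(p(e), cons(b, p(b))), p(p(b))), p(p(b)))))  →  g(cons(c, p(cons(p(c), b))), p(g(g(cons(p(e), cons(b, p(b))), p(p(b))), p(p(b)))))   [R3 at 1.2.1.1.1]
3. g(cons(c, p(cons(p(c), b))), p(g(g(cons(p(e), cons(b, p(b))), p(p(b))), p(p(b)))))  →  g(cons(c, p(cons(p(c), b))), p(g(cons(b, p(b)), p(p(b)))))   [R3 at 2.1.1]
4. g(cons(c, p(cons(p(c), b))), p(g(cons(b, p(b)), p(p(b)))))  →  g(cons(c, p(cons(p(c), b))), p(p(b)))   [R3 at 2.1]
5. g(cons(c, p(cons(p(c), b))), p(p(b)))  →  p(cons(p(c), b))   [R3 at ε]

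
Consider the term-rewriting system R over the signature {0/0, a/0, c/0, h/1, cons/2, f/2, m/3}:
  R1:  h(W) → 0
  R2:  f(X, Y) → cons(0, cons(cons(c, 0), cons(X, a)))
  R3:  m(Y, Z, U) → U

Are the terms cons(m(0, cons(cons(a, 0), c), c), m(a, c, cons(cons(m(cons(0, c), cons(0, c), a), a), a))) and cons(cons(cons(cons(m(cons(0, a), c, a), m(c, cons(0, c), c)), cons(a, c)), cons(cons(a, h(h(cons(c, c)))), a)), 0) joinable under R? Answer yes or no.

Reduce t₁ = cons(m(0, cons(cons(a, 0), c), c), m(a, c, cons(cons(m(cons(0, c), cons(0, c), a), a), a))):
1. cons(m(0, cons(cons(a, 0), c), c), m(a, c, cons(cons(m(cons(0, c), cons(0, c), a), a), a)))  →  cons(c, m(a, c, cons(cons(m(cons(0, c), cons(0, c), a), a), a)))   [R3 at 1]
2. cons(c, m(a, c, cons(cons(m(cons(0, c), cons(0, c), a), a), a)))  →  cons(c, cons(cons(m(cons(0, c), cons(0, c), a), a), a))   [R3 at 2]
3. cons(c, cons(cons(m(cons(0, c), cons(0, c), a), a), a))  →  cons(c, cons(cons(a, a), a))   [R3 at 2.1.1]

Reduce t₂ = cons(cons(cons(cons(m(cons(0, a), c, a), m(c, cons(0, c), c)), cons(a, c)), cons(cons(a, h(h(cons(c, c)))), a)), 0):
1. cons(cons(cons(cons(m(cons(0, a), c, a), m(c, cons(0, c), c)), cons(a, c)), cons(cons(a, h(h(cons(c, c)))), a)), 0)  →  cons(cons(cons(cons(a, m(c, cons(0, c), c)), cons(a, c)), cons(cons(a, h(h(cons(c, c)))), a)), 0)   [R3 at 1.1.1.1]
2. cons(cons(cons(cons(a, m(c, cons(0, c), c)), cons(a, c)), cons(cons(a, h(h(cons(c, c)))), a)), 0)  →  cons(cons(cons(cons(a, c), cons(a, c)), cons(cons(a, h(h(cons(c, c)))), a)), 0)   [R3 at 1.1.1.2]
3. cons(cons(cons(cons(a, c), cons(a, c)), cons(cons(a, h(h(cons(c, c)))), a)), 0)  →  cons(cons(cons(cons(a, c), cons(a, c)), cons(cons(a, 0), a)), 0)   [R1 at 1.2.1.2]

no — NF(t₁) = cons(c, cons(cons(a, a), a)), NF(t₂) = cons(cons(cons(cons(a, c), cons(a, c)), cons(cons(a, 0), a)), 0)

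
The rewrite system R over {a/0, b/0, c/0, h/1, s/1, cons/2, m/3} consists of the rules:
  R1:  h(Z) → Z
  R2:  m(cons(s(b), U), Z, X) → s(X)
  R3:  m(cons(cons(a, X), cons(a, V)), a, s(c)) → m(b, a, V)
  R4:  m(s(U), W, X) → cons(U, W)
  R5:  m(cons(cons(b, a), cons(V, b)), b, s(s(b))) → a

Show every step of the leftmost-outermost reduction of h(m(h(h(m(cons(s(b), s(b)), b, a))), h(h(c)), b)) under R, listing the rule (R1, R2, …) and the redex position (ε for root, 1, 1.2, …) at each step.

1. h(m(h(h(m(cons(s(b), s(b)), b, a))), h(h(c)), b))  →  m(h(h(m(cons(s(b), s(b)), b, a))), h(h(c)), b)   [R1 at ε]
2. m(h(h(m(cons(s(b), s(b)), b, a))), h(h(c)), b)  →  m(h(m(cons(s(b), s(b)), b, a)), h(h(c)), b)   [R1 at 1]
3. m(h(m(cons(s(b), s(b)), b, a)), h(h(c)), b)  →  m(m(cons(s(b), s(b)), b, a), h(h(c)), b)   [R1 at 1]
4. m(m(cons(s(b), s(b)), b, a), h(h(c)), b)  →  m(s(a), h(h(c)), b)   [R2 at 1]
5. m(s(a), h(h(c)), b)  →  cons(a, h(h(c)))   [R4 at ε]
6. cons(a, h(h(c)))  →  cons(a, h(c))   [R1 at 2]
7. cons(a, h(c))  →  cons(a, c)   [R1 at 2]

cons(a, c)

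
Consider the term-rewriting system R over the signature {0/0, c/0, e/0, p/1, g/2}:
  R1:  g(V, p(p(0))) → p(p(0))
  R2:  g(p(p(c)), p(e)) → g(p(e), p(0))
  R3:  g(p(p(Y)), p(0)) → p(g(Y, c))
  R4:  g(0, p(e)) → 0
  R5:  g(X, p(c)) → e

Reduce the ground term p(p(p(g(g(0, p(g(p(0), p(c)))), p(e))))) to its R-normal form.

p(p(p(0)))

1. p(p(p(g(g(0, p(g(p(0), p(c)))), p(e)))))  →  p(p(p(g(g(0, p(e)), p(e)))))   [R5 at 1.1.1.1.2.1]
2. p(p(p(g(g(0, p(e)), p(e)))))  →  p(p(p(g(0, p(e)))))   [R4 at 1.1.1.1]
3. p(p(p(g(0, p(e)))))  →  p(p(p(0)))   [R4 at 1.1.1]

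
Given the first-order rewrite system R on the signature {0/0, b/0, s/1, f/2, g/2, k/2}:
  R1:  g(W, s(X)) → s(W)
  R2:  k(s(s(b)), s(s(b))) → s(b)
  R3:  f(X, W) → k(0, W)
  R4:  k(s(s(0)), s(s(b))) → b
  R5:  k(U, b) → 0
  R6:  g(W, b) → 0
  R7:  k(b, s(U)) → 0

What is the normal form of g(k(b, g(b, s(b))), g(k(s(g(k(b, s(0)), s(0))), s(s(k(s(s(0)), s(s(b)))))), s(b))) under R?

1. g(k(b, g(b, s(b))), g(k(s(g(k(b, s(0)), s(0))), s(s(k(s(s(0)), s(s(b)))))), s(b)))  →  g(k(b, s(b)), g(k(s(g(k(b, s(0)), s(0))), s(s(k(s(s(0)), s(s(b)))))), s(b)))   [R1 at 1.2]
2. g(k(b, s(b)), g(k(s(g(k(b, s(0)), s(0))), s(s(k(s(s(0)), s(s(b)))))), s(b)))  →  g(0, g(k(s(g(k(b, s(0)), s(0))), s(s(k(s(s(0)), s(s(b)))))), s(b)))   [R7 at 1]
3. g(0, g(k(s(g(k(b, s(0)), s(0))), s(s(k(s(s(0)), s(s(b)))))), s(b)))  →  g(0, s(k(s(g(k(b, s(0)), s(0))), s(s(k(s(s(0)), s(s(b))))))))   [R1 at 2]
4. g(0, s(k(s(g(k(b, s(0)), s(0))), s(s(k(s(s(0)), s(s(b))))))))  →  s(0)   [R1 at ε]

s(0)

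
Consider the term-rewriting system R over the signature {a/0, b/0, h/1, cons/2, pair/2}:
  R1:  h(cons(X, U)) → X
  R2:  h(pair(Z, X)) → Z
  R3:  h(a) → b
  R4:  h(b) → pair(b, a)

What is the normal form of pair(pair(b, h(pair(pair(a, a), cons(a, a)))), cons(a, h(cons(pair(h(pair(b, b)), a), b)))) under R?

pair(pair(b, pair(a, a)), cons(a, pair(b, a)))

1. pair(pair(b, h(pair(pair(a, a), cons(a, a)))), cons(a, h(cons(pair(h(pair(b, b)), a), b))))  →  pair(pair(b, pair(a, a)), cons(a, h(cons(pair(h(pair(b, b)), a), b))))   [R2 at 1.2]
2. pair(pair(b, pair(a, a)), cons(a, h(cons(pair(h(pair(b, b)), a), b))))  →  pair(pair(b, pair(a, a)), cons(a, pair(h(pair(b, b)), a)))   [R1 at 2.2]
3. pair(pair(b, pair(a, a)), cons(a, pair(h(pair(b, b)), a)))  →  pair(pair(b, pair(a, a)), cons(a, pair(b, a)))   [R2 at 2.2.1]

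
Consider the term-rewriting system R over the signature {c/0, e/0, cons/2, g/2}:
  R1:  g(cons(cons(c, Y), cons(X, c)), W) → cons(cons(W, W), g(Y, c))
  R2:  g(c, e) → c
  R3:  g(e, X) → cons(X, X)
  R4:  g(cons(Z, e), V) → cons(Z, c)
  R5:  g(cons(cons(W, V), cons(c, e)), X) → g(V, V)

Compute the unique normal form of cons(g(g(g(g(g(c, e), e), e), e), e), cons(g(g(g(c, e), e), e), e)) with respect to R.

1. cons(g(g(g(g(g(c, e), e), e), e), e), cons(g(g(g(c, e), e), e), e))  →  cons(g(g(g(g(c, e), e), e), e), cons(g(g(g(c, e), e), e), e))   [R2 at 1.1.1.1.1]
2. cons(g(g(g(g(c, e), e), e), e), cons(g(g(g(c, e), e), e), e))  →  cons(g(g(g(c, e), e), e), cons(g(g(g(c, e), e), e), e))   [R2 at 1.1.1.1]
3. cons(g(g(g(c, e), e), e), cons(g(g(g(c, e), e), e), e))  →  cons(g(g(c, e), e), cons(g(g(g(c, e), e), e), e))   [R2 at 1.1.1]
4. cons(g(g(c, e), e), cons(g(g(g(c, e), e), e), e))  →  cons(g(c, e), cons(g(g(g(c, e), e), e), e))   [R2 at 1.1]
5. cons(g(c, e), cons(g(g(g(c, e), e), e), e))  →  cons(c, cons(g(g(g(c, e), e), e), e))   [R2 at 1]
6. cons(c, cons(g(g(g(c, e), e), e), e))  →  cons(c, cons(g(g(c, e), e), e))   [R2 at 2.1.1.1]
7. cons(c, cons(g(g(c, e), e), e))  →  cons(c, cons(g(c, e), e))   [R2 at 2.1.1]
8. cons(c, cons(g(c, e), e))  →  cons(c, cons(c, e))   [R2 at 2.1]

cons(c, cons(c, e))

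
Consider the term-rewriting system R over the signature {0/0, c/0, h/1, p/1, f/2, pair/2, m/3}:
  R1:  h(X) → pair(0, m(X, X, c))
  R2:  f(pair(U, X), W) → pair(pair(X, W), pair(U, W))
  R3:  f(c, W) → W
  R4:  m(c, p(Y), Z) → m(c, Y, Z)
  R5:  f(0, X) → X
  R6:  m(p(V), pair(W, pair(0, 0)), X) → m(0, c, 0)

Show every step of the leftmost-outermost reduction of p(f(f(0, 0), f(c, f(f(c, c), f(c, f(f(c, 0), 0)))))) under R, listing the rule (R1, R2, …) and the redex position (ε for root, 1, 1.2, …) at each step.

p(0)

1. p(f(f(0, 0), f(c, f(f(c, c), f(c, f(f(c, 0), 0))))))  →  p(f(0, f(c, f(f(c, c), f(c, f(f(c, 0), 0))))))   [R5 at 1.1]
2. p(f(0, f(c, f(f(c, c), f(c, f(f(c, 0), 0))))))  →  p(f(c, f(f(c, c), f(c, f(f(c, 0), 0)))))   [R5 at 1]
3. p(f(c, f(f(c, c), f(c, f(f(c, 0), 0)))))  →  p(f(f(c, c), f(c, f(f(c, 0), 0))))   [R3 at 1]
4. p(f(f(c, c), f(c, f(f(c, 0), 0))))  →  p(f(c, f(c, f(f(c, 0), 0))))   [R3 at 1.1]
5. p(f(c, f(c, f(f(c, 0), 0))))  →  p(f(c, f(f(c, 0), 0)))   [R3 at 1]
6. p(f(c, f(f(c, 0), 0)))  →  p(f(f(c, 0), 0))   [R3 at 1]
7. p(f(f(c, 0), 0))  →  p(f(0, 0))   [R3 at 1.1]
8. p(f(0, 0))  →  p(0)   [R5 at 1]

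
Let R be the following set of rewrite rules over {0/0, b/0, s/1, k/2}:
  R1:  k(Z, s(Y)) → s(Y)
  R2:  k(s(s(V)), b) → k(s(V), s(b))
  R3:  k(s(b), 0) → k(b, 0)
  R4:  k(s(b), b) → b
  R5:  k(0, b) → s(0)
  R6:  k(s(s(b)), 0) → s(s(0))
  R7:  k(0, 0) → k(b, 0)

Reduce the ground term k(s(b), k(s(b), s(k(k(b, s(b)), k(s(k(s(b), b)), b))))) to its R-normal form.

s(b)

1. k(s(b), k(s(b), s(k(k(b, s(b)), k(s(k(s(b), b)), b)))))  →  k(s(b), s(k(k(b, s(b)), k(s(k(s(b), b)), b))))   [R1 at 2]
2. k(s(b), s(k(k(b, s(b)), k(s(k(s(b), b)), b))))  →  s(k(k(b, s(b)), k(s(k(s(b), b)), b)))   [R1 at ε]
3. s(k(k(b, s(b)), k(s(k(s(b), b)), b)))  →  s(k(s(b), k(s(k(s(b), b)), b)))   [R1 at 1.1]
4. s(k(s(b), k(s(k(s(b), b)), b)))  →  s(k(s(b), k(s(b), b)))   [R4 at 1.2.1.1]
5. s(k(s(b), k(s(b), b)))  →  s(k(s(b), b))   [R4 at 1.2]
6. s(k(s(b), b))  →  s(b)   [R4 at 1]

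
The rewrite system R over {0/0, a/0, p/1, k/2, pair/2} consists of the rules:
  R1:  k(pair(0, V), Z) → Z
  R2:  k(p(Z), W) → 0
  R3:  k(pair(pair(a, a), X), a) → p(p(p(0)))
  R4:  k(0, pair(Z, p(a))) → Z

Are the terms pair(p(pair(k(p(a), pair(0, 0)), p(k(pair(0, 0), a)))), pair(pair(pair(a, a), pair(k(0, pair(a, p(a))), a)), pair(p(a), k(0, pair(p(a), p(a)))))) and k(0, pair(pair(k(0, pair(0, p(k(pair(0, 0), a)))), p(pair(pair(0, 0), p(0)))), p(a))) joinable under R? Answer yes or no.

no — NF(t₁) = pair(p(pair(0, p(a))), pair(pair(pair(a, a), pair(a, a)), pair(p(a), p(a)))), NF(t₂) = pair(0, p(pair(pair(0, 0), p(0))))

Reduce t₁ = pair(p(pair(k(p(a), pair(0, 0)), p(k(pair(0, 0), a)))), pair(pair(pair(a, a), pair(k(0, pair(a, p(a))), a)), pair(p(a), k(0, pair(p(a), p(a)))))):
1. pair(p(pair(k(p(a), pair(0, 0)), p(k(pair(0, 0), a)))), pair(pair(pair(a, a), pair(k(0, pair(a, p(a))), a)), pair(p(a), k(0, pair(p(a), p(a))))))  →  pair(p(pair(0, p(k(pair(0, 0), a)))), pair(pair(pair(a, a), pair(k(0, pair(a, p(a))), a)), pair(p(a), k(0, pair(p(a), p(a))))))   [R2 at 1.1.1]
2. pair(p(pair(0, p(k(pair(0, 0), a)))), pair(pair(pair(a, a), pair(k(0, pair(a, p(a))), a)), pair(p(a), k(0, pair(p(a), p(a))))))  →  pair(p(pair(0, p(a))), pair(pair(pair(a, a), pair(k(0, pair(a, p(a))), a)), pair(p(a), k(0, pair(p(a), p(a))))))   [R1 at 1.1.2.1]
3. pair(p(pair(0, p(a))), pair(pair(pair(a, a), pair(k(0, pair(a, p(a))), a)), pair(p(a), k(0, pair(p(a), p(a))))))  →  pair(p(pair(0, p(a))), pair(pair(pair(a, a), pair(a, a)), pair(p(a), k(0, pair(p(a), p(a))))))   [R4 at 2.1.2.1]
4. pair(p(pair(0, p(a))), pair(pair(pair(a, a), pair(a, a)), pair(p(a), k(0, pair(p(a), p(a))))))  →  pair(p(pair(0, p(a))), pair(pair(pair(a, a), pair(a, a)), pair(p(a), p(a))))   [R4 at 2.2.2]

Reduce t₂ = k(0, pair(pair(k(0, pair(0, p(k(pair(0, 0), a)))), p(pair(pair(0, 0), p(0)))), p(a))):
1. k(0, pair(pair(k(0, pair(0, p(k(pair(0, 0), a)))), p(pair(pair(0, 0), p(0)))), p(a)))  →  pair(k(0, pair(0, p(k(pair(0, 0), a)))), p(pair(pair(0, 0), p(0))))   [R4 at ε]
2. pair(k(0, pair(0, p(k(pair(0, 0), a)))), p(pair(pair(0, 0), p(0))))  →  pair(k(0, pair(0, p(a))), p(pair(pair(0, 0), p(0))))   [R1 at 1.2.2.1]
3. pair(k(0, pair(0, p(a))), p(pair(pair(0, 0), p(0))))  →  pair(0, p(pair(pair(0, 0), p(0))))   [R4 at 1]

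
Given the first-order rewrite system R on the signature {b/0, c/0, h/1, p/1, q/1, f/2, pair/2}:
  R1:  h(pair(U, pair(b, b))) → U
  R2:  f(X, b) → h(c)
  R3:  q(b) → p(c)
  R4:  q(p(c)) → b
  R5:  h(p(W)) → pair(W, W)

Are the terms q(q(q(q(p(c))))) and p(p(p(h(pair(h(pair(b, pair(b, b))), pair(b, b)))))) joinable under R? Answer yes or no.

no — NF(t₁) = p(c), NF(t₂) = p(p(p(b)))

Reduce t₁ = q(q(q(q(p(c))))):
1. q(q(q(q(p(c)))))  →  q(q(q(b)))   [R4 at 1.1.1]
2. q(q(q(b)))  →  q(q(p(c)))   [R3 at 1.1]
3. q(q(p(c)))  →  q(b)   [R4 at 1]
4. q(b)  →  p(c)   [R3 at ε]

Reduce t₂ = p(p(p(h(pair(h(pair(b, pair(b, b))), pair(b, b)))))):
1. p(p(p(h(pair(h(pair(b, pair(b, b))), pair(b, b))))))  →  p(p(p(h(pair(b, pair(b, b))))))   [R1 at 1.1.1]
2. p(p(p(h(pair(b, pair(b, b))))))  →  p(p(p(b)))   [R1 at 1.1.1]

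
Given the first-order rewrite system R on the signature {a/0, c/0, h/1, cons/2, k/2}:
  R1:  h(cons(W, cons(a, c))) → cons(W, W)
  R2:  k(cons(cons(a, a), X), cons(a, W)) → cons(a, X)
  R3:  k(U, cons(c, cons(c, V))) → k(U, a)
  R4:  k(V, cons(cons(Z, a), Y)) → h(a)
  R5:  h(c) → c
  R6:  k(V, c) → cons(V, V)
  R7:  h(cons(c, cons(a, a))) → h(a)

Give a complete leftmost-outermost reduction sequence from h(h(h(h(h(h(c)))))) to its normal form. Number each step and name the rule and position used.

1. h(h(h(h(h(h(c))))))  →  h(h(h(h(h(c)))))   [R5 at 1.1.1.1.1]
2. h(h(h(h(h(c)))))  →  h(h(h(h(c))))   [R5 at 1.1.1.1]
3. h(h(h(h(c))))  →  h(h(h(c)))   [R5 at 1.1.1]
4. h(h(h(c)))  →  h(h(c))   [R5 at 1.1]
5. h(h(c))  →  h(c)   [R5 at 1]
6. h(c)  →  c   [R5 at ε]

c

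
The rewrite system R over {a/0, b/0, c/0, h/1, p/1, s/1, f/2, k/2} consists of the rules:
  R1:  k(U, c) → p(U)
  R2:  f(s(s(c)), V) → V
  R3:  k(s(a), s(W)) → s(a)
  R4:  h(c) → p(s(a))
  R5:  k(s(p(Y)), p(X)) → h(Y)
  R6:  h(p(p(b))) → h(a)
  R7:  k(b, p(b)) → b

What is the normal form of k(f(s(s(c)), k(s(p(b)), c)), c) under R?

p(p(s(p(b))))

1. k(f(s(s(c)), k(s(p(b)), c)), c)  →  p(f(s(s(c)), k(s(p(b)), c)))   [R1 at ε]
2. p(f(s(s(c)), k(s(p(b)), c)))  →  p(k(s(p(b)), c))   [R2 at 1]
3. p(k(s(p(b)), c))  →  p(p(s(p(b))))   [R1 at 1]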